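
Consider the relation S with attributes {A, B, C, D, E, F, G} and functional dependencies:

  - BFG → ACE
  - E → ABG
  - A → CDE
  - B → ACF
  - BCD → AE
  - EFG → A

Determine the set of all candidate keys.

{A}⁺: A→CDE adds C, D, E; E→ABG adds B, G; B→ACF adds F → {A, B, C, D, E, F, G}.
{B}⁺: B→ACF adds A, C, F; A→CDE adds D, E; E→ABG adds G → {A, B, C, D, E, F, G}.
{E}⁺: E→ABG adds A, B, G; A→CDE adds C, D; B→ACF adds F → {A, B, C, D, E, F, G}.
Any other superkey contains one of these as a subset, so there are no further candidate keys.

(A), (B), (E)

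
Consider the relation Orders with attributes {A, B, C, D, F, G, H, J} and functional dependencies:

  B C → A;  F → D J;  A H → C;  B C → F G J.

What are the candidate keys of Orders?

Attributes B, H never appear on any right-hand side, so every candidate key must contain {B, H}.
{B, H}⁺ = {B, H}, which is not all of the schema, so we must add further attributes.
{A, B, H}⁺: AH→C adds C; BC→FGJ adds F, G, J; F→DJ adds D → {A, B, C, D, F, G, H, J}. Minimal: {B, H}⁺ = {B, H}; {A, H}⁺ = {A, C, H}; {A, B}⁺ = {A, B} — none reach the full schema.
{B, C, H}⁺: BC→A adds A; BC→FGJ adds F, G, J; F→DJ adds D → {A, B, C, D, F, G, H, J}. Minimal: {C, H}⁺ = {C, H}; {B, H}⁺ = {B, H}; {B, C}⁺ = {A, B, C, D, F, G, J} — none reach the full schema.
Any other superkey contains one of these as a subset, so there are no further candidate keys.

ABH, BCH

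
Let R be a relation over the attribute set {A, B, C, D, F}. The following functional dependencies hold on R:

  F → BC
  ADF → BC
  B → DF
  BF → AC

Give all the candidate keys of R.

{B}⁺: B→DF adds D, F; BF→AC adds A, C → {A, B, C, D, F}.
{F}⁺: F→BC adds B, C; B→DF adds D; BF→AC adds A → {A, B, C, D, F}.

B; F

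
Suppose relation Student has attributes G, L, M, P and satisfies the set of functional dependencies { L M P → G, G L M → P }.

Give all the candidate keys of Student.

Attributes L, M never appear on any right-hand side, so every candidate key must contain {L, M}.
{L, M}⁺ = {L, M}, which is not all of the schema, so we must add further attributes.
{G, L, M}⁺: GLM→P adds P → {G, L, M, P}. Minimal: {L, M}⁺ = {L, M}; {G, M}⁺ = {G, M}; {G, L}⁺ = {G, L} — none reach the full schema.
{L, M, P}⁺: LMP→G adds G → {G, L, M, P}. Minimal: {M, P}⁺ = {M, P}; {L, P}⁺ = {L, P}; {L, M}⁺ = {L, M} — none reach the full schema.
Any other superkey contains one of these as a subset, so there are no further candidate keys.

GLM; LMP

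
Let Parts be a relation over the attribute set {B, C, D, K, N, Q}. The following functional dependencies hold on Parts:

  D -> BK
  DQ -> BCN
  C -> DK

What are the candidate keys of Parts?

{C, Q}, {D, Q}

Attribute Q never appears on the right-hand side of any dependency, so Q must belong to every candidate key.
{Q}⁺ = {Q}, which is not all of the schema, so we must add further attributes.
{C, Q}⁺: C→DK adds D, K; D→BK adds B; DQ→BCN adds N → {B, C, D, K, N, Q}. Minimal: {Q}⁺ = {Q}; {C}⁺ = {B, C, D, K} — none reach the full schema.
{D, Q}⁺: D→BK adds B, K; DQ→BCN adds C, N → {B, C, D, K, N, Q}. Minimal: {Q}⁺ = {Q}; {D}⁺ = {B, D, K} — none reach the full schema.
Any other superkey contains one of these as a subset, so there are no further candidate keys.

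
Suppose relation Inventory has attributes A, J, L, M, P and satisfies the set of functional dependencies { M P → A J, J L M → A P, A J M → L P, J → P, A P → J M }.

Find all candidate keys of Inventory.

AJ; AP; JM; MP

{A, J}⁺: J→P adds P; AP→JM adds M; AJM→LP adds L → {A, J, L, M, P}. Minimal: {J}⁺ = {J, P}; {A}⁺ = {A} — none reach the full schema.
{A, P}⁺: AP→JM adds J, M; AJM→LP adds L → {A, J, L, M, P}. Minimal: {P}⁺ = {P}; {A}⁺ = {A} — none reach the full schema.
{J, M}⁺: J→P adds P; MP→AJ adds A; AJM→LP adds L → {A, J, L, M, P}. Minimal: {M}⁺ = {M}; {J}⁺ = {J, P} — none reach the full schema.
{M, P}⁺: MP→AJ adds A, J; AJM→LP adds L → {A, J, L, M, P}. Minimal: {P}⁺ = {P}; {M}⁺ = {M} — none reach the full schema.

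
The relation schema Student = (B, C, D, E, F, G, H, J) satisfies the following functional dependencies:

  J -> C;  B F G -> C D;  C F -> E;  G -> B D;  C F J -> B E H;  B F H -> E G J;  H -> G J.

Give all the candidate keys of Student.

(F, H), (F, J)

Attribute F never appears on the right-hand side of any dependency, so F must belong to every candidate key.
{F}⁺ = {F}, which is not all of the schema, so we must add further attributes.
{F, H}⁺: H→GJ adds G, J; J→C adds C; CF→E adds E; G→BD adds B, D → {B, C, D, E, F, G, H, J}.
{F, J}⁺: J→C adds C; CF→E adds E; CFJ→BEH adds B, H; BFH→EGJ adds G; BFG→CD adds D → {B, C, D, E, F, G, H, J}.
Any other superkey contains one of these as a subset, so there are no further candidate keys.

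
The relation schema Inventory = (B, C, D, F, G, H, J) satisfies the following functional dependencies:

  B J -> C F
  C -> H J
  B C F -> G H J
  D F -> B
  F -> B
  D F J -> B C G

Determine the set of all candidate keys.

Attribute D never appears on the right-hand side of any dependency, so D must belong to every candidate key.
{D}⁺ = {D}, which is not all of the schema, so we must add further attributes.
{B, C, D}⁺: C→HJ adds H, J; BJ→CF adds F; BCF→GHJ adds G → {B, C, D, F, G, H, J}.
{B, D, J}⁺: BJ→CF adds C, F; C→HJ adds H; BCF→GHJ adds G → {B, C, D, F, G, H, J}.
{C, D, F}⁺: C→HJ adds H, J; DF→B adds B; DFJ→BCG adds G → {B, C, D, F, G, H, J}.
{D, F, J}⁺: DF→B adds B; DFJ→BCG adds C, G; C→HJ adds H → {B, C, D, F, G, H, J}.
Any other superkey contains one of these as a subset, so there are no further candidate keys.

{B, C, D}; {B, D, J}; {C, D, F}; {D, F, J}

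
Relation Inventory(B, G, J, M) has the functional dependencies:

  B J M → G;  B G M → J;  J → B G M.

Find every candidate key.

{J}⁺: J→BGM adds B, G, M → {B, G, J, M}.
{B, G, M}⁺: BGM→J adds J → {B, G, J, M}.
Any other superkey contains one of these as a subset, so there are no further candidate keys.

{J}, {B, G, M}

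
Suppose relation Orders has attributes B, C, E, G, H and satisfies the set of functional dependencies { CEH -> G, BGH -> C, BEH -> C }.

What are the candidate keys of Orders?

{B, E, H}⁺: BEH→C adds C; CEH→G adds G → {B, C, E, G, H}. Minimal: {E, H}⁺ = {E, H}; {B, H}⁺ = {B, H}; {B, E}⁺ = {B, E} — none reach the full schema.

(B, E, H)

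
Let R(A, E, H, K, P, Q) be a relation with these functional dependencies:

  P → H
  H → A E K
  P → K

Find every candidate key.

PQ

Attributes P, Q never appear on any right-hand side, so every candidate key must contain {P, Q}.
{P, Q}⁺ = {A, E, H, K, P, Q}, which is all of the schema, so {P, Q} is the only candidate key.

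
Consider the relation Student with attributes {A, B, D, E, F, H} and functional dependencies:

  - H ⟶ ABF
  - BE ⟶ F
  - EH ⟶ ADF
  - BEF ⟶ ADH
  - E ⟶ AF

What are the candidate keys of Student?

Attribute E never appears on the right-hand side of any dependency, so E must belong to every candidate key.
{E}⁺ = {A, E, F}, which is not all of the schema, so we must add further attributes.
{B, E}⁺: BE→F adds F; BEF→ADH adds A, D, H → {A, B, D, E, F, H}. Minimal: {E}⁺ = {A, E, F}; {B}⁺ = {B} — none reach the full schema.
{E, H}⁺: H→ABF adds A, B, F; EH→ADF adds D → {A, B, D, E, F, H}. Minimal: {H}⁺ = {A, B, F, H}; {E}⁺ = {A, E, F} — none reach the full schema.

{B, E}, {E, H}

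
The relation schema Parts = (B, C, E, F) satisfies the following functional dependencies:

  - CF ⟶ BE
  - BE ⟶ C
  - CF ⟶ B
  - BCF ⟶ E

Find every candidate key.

(C, F), (B, E, F)

{C, F}⁺: CF→BE adds B, E → {B, C, E, F}.
{B, E, F}⁺: BE→C adds C → {B, C, E, F}.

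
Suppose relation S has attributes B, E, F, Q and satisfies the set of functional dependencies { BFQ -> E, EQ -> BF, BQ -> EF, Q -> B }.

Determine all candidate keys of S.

Attribute Q never appears on the right-hand side of any dependency, so Q must belong to every candidate key.
{Q}⁺ = {B, E, F, Q}, which is all of the schema, so {Q} is the only candidate key.

{Q}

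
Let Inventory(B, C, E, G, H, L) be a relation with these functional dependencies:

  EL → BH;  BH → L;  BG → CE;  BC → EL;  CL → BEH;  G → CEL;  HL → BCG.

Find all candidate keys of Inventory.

{G}⁺: G→CEL adds C, E, L; EL→BH adds B, H → {B, C, E, G, H, L}.
{B, C}⁺: BC→EL adds E, L; CL→BEH adds H; HL→BCG adds G → {B, C, E, G, H, L}. Minimal: {C}⁺ = {C}; {B}⁺ = {B} — none reach the full schema.
{B, H}⁺: BH→L adds L; HL→BCG adds C, G; BG→CE adds E → {B, C, E, G, H, L}. Minimal: {H}⁺ = {H}; {B}⁺ = {B} — none reach the full schema.
{C, L}⁺: CL→BEH adds B, E, H; HL→BCG adds G → {B, C, E, G, H, L}. Minimal: {L}⁺ = {L}; {C}⁺ = {C} — none reach the full schema.
{E, L}⁺: EL→BH adds B, H; HL→BCG adds C, G → {B, C, E, G, H, L}. Minimal: {L}⁺ = {L}; {E}⁺ = {E} — none reach the full schema.
{H, L}⁺: HL→BCG adds B, C, G; BG→CE adds E → {B, C, E, G, H, L}. Minimal: {L}⁺ = {L}; {H}⁺ = {H} — none reach the full schema.

{G}; {B, C}; {B, H}; {C, L}; {E, L}; {H, L}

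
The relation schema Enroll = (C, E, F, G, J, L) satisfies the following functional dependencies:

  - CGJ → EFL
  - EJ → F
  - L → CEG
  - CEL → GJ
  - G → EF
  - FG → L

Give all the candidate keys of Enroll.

{G}, {L}

{G}⁺: G→EF adds E, F; FG→L adds L; L→CEG adds C; CEL→GJ adds J → {C, E, F, G, J, L}.
{L}⁺: L→CEG adds C, E, G; CEL→GJ adds J; G→EF adds F → {C, E, F, G, J, L}.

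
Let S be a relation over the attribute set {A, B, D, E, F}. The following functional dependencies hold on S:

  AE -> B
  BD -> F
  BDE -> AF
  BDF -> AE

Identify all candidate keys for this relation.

Attribute D never appears on the right-hand side of any dependency, so D must belong to every candidate key.
{D}⁺ = {D}, which is not all of the schema, so we must add further attributes.
{B, D}⁺: BD→F adds F; BDF→AE adds A, E → {A, B, D, E, F}. Minimal: {D}⁺ = {D}; {B}⁺ = {B} — none reach the full schema.
{A, D, E}⁺: AE→B adds B; BD→F adds F → {A, B, D, E, F}. Minimal: {D, E}⁺ = {D, E}; {A, E}⁺ = {A, B, E}; {A, D}⁺ = {A, D} — none reach the full schema.
Any other superkey contains one of these as a subset, so there are no further candidate keys.

{B, D}, {A, D, E}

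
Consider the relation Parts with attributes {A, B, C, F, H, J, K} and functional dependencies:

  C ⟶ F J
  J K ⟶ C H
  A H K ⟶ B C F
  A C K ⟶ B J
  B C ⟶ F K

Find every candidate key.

Attribute A never appears on the right-hand side of any dependency, so A must belong to every candidate key.
{A}⁺ = {A}, which is not all of the schema, so we must add further attributes.
{A, B, C}⁺: C→FJ adds F, J; BC→FK adds K; JK→CH adds H → {A, B, C, F, H, J, K}.
{A, C, K}⁺: C→FJ adds F, J; JK→CH adds H; AHK→BCF adds B → {A, B, C, F, H, J, K}.
{A, H, K}⁺: AHK→BCF adds B, C, F; ACK→BJ adds J → {A, B, C, F, H, J, K}.
{A, J, K}⁺: JK→CH adds C, H; AHK→BCF adds B, F → {A, B, C, F, H, J, K}.

(A, B, C); (A, C, K); (A, H, K); (A, J, K)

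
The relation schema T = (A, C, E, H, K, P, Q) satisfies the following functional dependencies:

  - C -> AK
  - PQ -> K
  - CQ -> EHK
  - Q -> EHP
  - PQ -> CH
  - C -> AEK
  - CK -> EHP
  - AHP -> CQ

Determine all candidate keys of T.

{C}; {Q}; {A, H, P}

{C}⁺: C→AK adds A, K; C→AEK adds E; CK→EHP adds H, P; AHP→CQ adds Q → {A, C, E, H, K, P, Q}.
{Q}⁺: Q→EHP adds E, H, P; PQ→CH adds C; C→AEK adds A, K → {A, C, E, H, K, P, Q}.
{A, H, P}⁺: AHP→CQ adds C, Q; C→AK adds K; CQ→EHK adds E → {A, C, E, H, K, P, Q}.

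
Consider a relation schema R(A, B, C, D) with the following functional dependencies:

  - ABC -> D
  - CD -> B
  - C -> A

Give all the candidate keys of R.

Attribute C never appears on the right-hand side of any dependency, so C must belong to every candidate key.
{C}⁺ = {A, C}, which is not all of the schema, so we must add further attributes.
{B, C}⁺: C→A adds A; ABC→D adds D → {A, B, C, D}.
{C, D}⁺: CD→B adds B; C→A adds A → {A, B, C, D}.

(B, C); (C, D)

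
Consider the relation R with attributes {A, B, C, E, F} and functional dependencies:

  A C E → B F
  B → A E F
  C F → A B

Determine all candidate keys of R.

BC; CF; ACE

Attribute C never appears on the right-hand side of any dependency, so C must belong to every candidate key.
{C}⁺ = {C}, which is not all of the schema, so we must add further attributes.
{B, C}⁺: B→AEF adds A, E, F → {A, B, C, E, F}.
{C, F}⁺: CF→AB adds A, B; B→AEF adds E → {A, B, C, E, F}.
{A, C, E}⁺: ACE→BF adds B, F → {A, B, C, E, F}.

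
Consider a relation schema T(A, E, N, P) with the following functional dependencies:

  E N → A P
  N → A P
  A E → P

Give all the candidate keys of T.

{E, N}

Attributes E, N never appear on any right-hand side, so every candidate key must contain {E, N}.
{E, N}⁺ = {A, E, N, P}, which is all of the schema, so {E, N} is the only candidate key.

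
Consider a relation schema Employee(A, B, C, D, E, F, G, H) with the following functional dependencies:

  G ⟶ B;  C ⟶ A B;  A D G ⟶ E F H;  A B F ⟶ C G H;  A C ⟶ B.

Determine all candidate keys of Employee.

(A, D, G), (C, D, F), (C, D, G), (A, B, D, F)

Attribute D never appears on the right-hand side of any dependency, so D must belong to every candidate key.
{D}⁺ = {D}, which is not all of the schema, so we must add further attributes.
{A, D, G}⁺: G→B adds B; ADG→EFH adds E, F, H; ABF→CGH adds C → {A, B, C, D, E, F, G, H}.
{C, D, F}⁺: C→AB adds A, B; ABF→CGH adds G, H; ADG→EFH adds E → {A, B, C, D, E, F, G, H}.
{C, D, G}⁺: G→B adds B; C→AB adds A; ADG→EFH adds E, F, H → {A, B, C, D, E, F, G, H}.
{A, B, D, F}⁺: ABF→CGH adds C, G, H; ADG→EFH adds E → {A, B, C, D, E, F, G, H}.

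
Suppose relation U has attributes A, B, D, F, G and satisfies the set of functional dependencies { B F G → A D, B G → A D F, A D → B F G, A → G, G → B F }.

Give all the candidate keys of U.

{A}, {G}

{A}⁺: A→G adds G; G→BF adds B, F; BFG→AD adds D → {A, B, D, F, G}.
{G}⁺: G→BF adds B, F; BFG→AD adds A, D → {A, B, D, F, G}.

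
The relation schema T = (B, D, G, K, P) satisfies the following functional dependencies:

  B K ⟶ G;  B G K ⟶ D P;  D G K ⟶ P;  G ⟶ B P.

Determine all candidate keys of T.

BK; GK

Attribute K never appears on the right-hand side of any dependency, so K must belong to every candidate key.
{K}⁺ = {K}, which is not all of the schema, so we must add further attributes.
{B, K}⁺: BK→G adds G; BGK→DP adds D, P → {B, D, G, K, P}. Minimal: {K}⁺ = {K}; {B}⁺ = {B} — none reach the full schema.
{G, K}⁺: G→BP adds B, P; BGK→DP adds D → {B, D, G, K, P}. Minimal: {K}⁺ = {K}; {G}⁺ = {B, G, P} — none reach the full schema.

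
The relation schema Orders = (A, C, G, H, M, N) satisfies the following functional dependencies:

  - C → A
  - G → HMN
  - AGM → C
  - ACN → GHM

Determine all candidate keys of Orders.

{A, G}⁺: G→HMN adds H, M, N; AGM→C adds C → {A, C, G, H, M, N}. Minimal: {G}⁺ = {G, H, M, N}; {A}⁺ = {A} — none reach the full schema.
{C, G}⁺: C→A adds A; G→HMN adds H, M, N → {A, C, G, H, M, N}. Minimal: {G}⁺ = {G, H, M, N}; {C}⁺ = {A, C} — none reach the full schema.
{C, N}⁺: C→A adds A; ACN→GHM adds G, H, M → {A, C, G, H, M, N}. Minimal: {N}⁺ = {N}; {C}⁺ = {A, C} — none reach the full schema.

{A, G}, {C, G}, {C, N}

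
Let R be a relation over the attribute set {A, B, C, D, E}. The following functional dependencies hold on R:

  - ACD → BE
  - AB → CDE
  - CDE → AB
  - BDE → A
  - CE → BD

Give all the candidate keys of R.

{A, B}; {C, E}; {A, C, D}; {B, D, E}

{A, B}⁺: AB→CDE adds C, D, E → {A, B, C, D, E}. Minimal: {B}⁺ = {B}; {A}⁺ = {A} — none reach the full schema.
{C, E}⁺: CE→BD adds B, D; CDE→AB adds A → {A, B, C, D, E}. Minimal: {E}⁺ = {E}; {C}⁺ = {C} — none reach the full schema.
{A, C, D}⁺: ACD→BE adds B, E → {A, B, C, D, E}. Minimal: {C, D}⁺ = {C, D}; {A, D}⁺ = {A, D}; {A, C}⁺ = {A, C} — none reach the full schema.
{B, D, E}⁺: BDE→A adds A; AB→CDE adds C → {A, B, C, D, E}. Minimal: {D, E}⁺ = {D, E}; {B, E}⁺ = {B, E}; {B, D}⁺ = {B, D} — none reach the full schema.
Any other superkey contains one of these as a subset, so there are no further candidate keys.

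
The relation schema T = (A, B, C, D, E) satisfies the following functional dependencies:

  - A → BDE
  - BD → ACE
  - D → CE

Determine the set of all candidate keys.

{A}⁺: A→BDE adds B, D, E; BD→ACE adds C → {A, B, C, D, E}.
{B, D}⁺: BD→ACE adds A, C, E → {A, B, C, D, E}.

(A), (B, D)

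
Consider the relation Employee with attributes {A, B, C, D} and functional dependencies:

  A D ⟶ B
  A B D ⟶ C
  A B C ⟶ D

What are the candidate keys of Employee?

Attribute A never appears on the right-hand side of any dependency, so A must belong to every candidate key.
{A}⁺ = {A}, which is not all of the schema, so we must add further attributes.
{A, D}⁺: AD→B adds B; ABD→C adds C → {A, B, C, D}. Minimal: {D}⁺ = {D}; {A}⁺ = {A} — none reach the full schema.
{A, B, C}⁺: ABC→D adds D → {A, B, C, D}. Minimal: {B, C}⁺ = {B, C}; {A, C}⁺ = {A, C}; {A, B}⁺ = {A, B} — none reach the full schema.

{A, D}; {A, B, C}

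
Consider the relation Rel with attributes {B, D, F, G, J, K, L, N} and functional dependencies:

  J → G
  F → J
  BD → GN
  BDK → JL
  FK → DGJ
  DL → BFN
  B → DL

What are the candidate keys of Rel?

Attribute K never appears on the right-hand side of any dependency, so K must belong to every candidate key.
{K}⁺ = {K}, which is not all of the schema, so we must add further attributes.
{B, K}⁺: B→DL adds D, L; BD→GN adds G, N; BDK→JL adds J; DL→BFN adds F → {B, D, F, G, J, K, L, N}. Minimal: {K}⁺ = {K}; {B}⁺ = {B, D, F, G, J, L, N} — none reach the full schema.
{D, K, L}⁺: DL→BFN adds B, F, N; F→J adds J; BD→GN adds G → {B, D, F, G, J, K, L, N}. Minimal: {K, L}⁺ = {K, L}; {D, L}⁺ = {B, D, F, G, J, L, N}; {D, K}⁺ = {D, K} — none reach the full schema.
{F, K, L}⁺: F→J adds J; FK→DGJ adds D, G; DL→BFN adds B, N → {B, D, F, G, J, K, L, N}. Minimal: {K, L}⁺ = {K, L}; {F, L}⁺ = {F, G, J, L}; {F, K}⁺ = {D, F, G, J, K} — none reach the full schema.
Any other superkey contains one of these as a subset, so there are no further candidate keys.

BK, DKL, FKL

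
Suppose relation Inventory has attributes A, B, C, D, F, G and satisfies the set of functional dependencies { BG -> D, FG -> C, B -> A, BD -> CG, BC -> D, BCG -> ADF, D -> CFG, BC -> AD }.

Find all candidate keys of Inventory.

{B, C}⁺: B→A adds A; BC→D adds D; D→CFG adds F, G → {A, B, C, D, F, G}. Minimal: {C}⁺ = {C}; {B}⁺ = {A, B} — none reach the full schema.
{B, D}⁺: B→A adds A; BD→CG adds C, G; BCG→ADF adds F → {A, B, C, D, F, G}. Minimal: {D}⁺ = {C, D, F, G}; {B}⁺ = {A, B} — none reach the full schema.
{B, G}⁺: BG→D adds D; B→A adds A; BD→CG adds C; BCG→ADF adds F → {A, B, C, D, F, G}. Minimal: {G}⁺ = {G}; {B}⁺ = {A, B} — none reach the full schema.
Any other superkey contains one of these as a subset, so there are no further candidate keys.

(B, C), (B, D), (B, G)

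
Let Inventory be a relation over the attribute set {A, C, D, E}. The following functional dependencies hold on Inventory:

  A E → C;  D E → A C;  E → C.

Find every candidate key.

{D, E}

{D, E}⁺: DE→AC adds A, C → {A, C, D, E}. Minimal: {E}⁺ = {C, E}; {D}⁺ = {D} — none reach the full schema.
No other minimal superkey exists.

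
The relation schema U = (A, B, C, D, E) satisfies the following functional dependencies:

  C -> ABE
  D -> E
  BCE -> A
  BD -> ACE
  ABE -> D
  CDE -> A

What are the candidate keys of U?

{C}⁺: C→ABE adds A, B, E; ABE→D adds D → {A, B, C, D, E}.
{B, D}⁺: D→E adds E; BD→ACE adds A, C → {A, B, C, D, E}. Minimal: {D}⁺ = {D, E}; {B}⁺ = {B} — none reach the full schema.
{A, B, E}⁺: ABE→D adds D; BD→ACE adds C → {A, B, C, D, E}. Minimal: {B, E}⁺ = {B, E}; {A, E}⁺ = {A, E}; {A, B}⁺ = {A, B} — none reach the full schema.
Any other superkey contains one of these as a subset, so there are no further candidate keys.

{C}, {B, D}, {A, B, E}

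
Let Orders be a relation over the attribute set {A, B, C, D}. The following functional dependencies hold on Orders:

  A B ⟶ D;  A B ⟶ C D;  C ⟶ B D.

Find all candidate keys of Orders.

(A, B); (A, C)

Attribute A never appears on the right-hand side of any dependency, so A must belong to every candidate key.
{A}⁺ = {A}, which is not all of the schema, so we must add further attributes.
{A, B}⁺: AB→D adds D; AB→CD adds C → {A, B, C, D}. Minimal: {B}⁺ = {B}; {A}⁺ = {A} — none reach the full schema.
{A, C}⁺: C→BD adds B, D → {A, B, C, D}. Minimal: {C}⁺ = {B, C, D}; {A}⁺ = {A} — none reach the full schema.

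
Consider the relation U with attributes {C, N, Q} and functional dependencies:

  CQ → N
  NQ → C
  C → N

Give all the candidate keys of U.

{C, Q}⁺: CQ→N adds N → {C, N, Q}. Minimal: {Q}⁺ = {Q}; {C}⁺ = {C, N} — none reach the full schema.
{N, Q}⁺: NQ→C adds C → {C, N, Q}. Minimal: {Q}⁺ = {Q}; {N}⁺ = {N} — none reach the full schema.

{C, Q}, {N, Q}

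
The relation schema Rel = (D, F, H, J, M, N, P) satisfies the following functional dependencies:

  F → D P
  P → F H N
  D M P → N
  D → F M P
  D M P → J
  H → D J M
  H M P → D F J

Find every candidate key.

{D}⁺: D→FMP adds F, M, P; DMP→J adds J; P→FHN adds H, N → {D, F, H, J, M, N, P}.
{F}⁺: F→DP adds D, P; P→FHN adds H, N; D→FMP adds M; DMP→J adds J → {D, F, H, J, M, N, P}.
{H}⁺: H→DJM adds D, J, M; D→FMP adds F, P; P→FHN adds N → {D, F, H, J, M, N, P}.
{P}⁺: P→FHN adds F, H, N; H→DJM adds D, J, M → {D, F, H, J, M, N, P}.

{D}, {F}, {H}, {P}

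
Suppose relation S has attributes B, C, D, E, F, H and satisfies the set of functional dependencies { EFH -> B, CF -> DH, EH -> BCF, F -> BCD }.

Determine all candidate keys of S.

{E, F}; {E, H}

Attribute E never appears on the right-hand side of any dependency, so E must belong to every candidate key.
{E}⁺ = {E}, which is not all of the schema, so we must add further attributes.
{E, F}⁺: F→BCD adds B, C, D; CF→DH adds H → {B, C, D, E, F, H}. Minimal: {F}⁺ = {B, C, D, F, H}; {E}⁺ = {E} — none reach the full schema.
{E, H}⁺: EH→BCF adds B, C, F; F→BCD adds D → {B, C, D, E, F, H}. Minimal: {H}⁺ = {H}; {E}⁺ = {E} — none reach the full schema.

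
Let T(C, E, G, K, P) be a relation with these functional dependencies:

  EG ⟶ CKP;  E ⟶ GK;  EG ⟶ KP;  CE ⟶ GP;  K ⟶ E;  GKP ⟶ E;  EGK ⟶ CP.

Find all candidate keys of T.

{E}; {K}

{E}⁺: E→GK adds G, K; EG→KP adds P; EGK→CP adds C → {C, E, G, K, P}.
{K}⁺: K→E adds E; E→GK adds G; EG→KP adds P; EGK→CP adds C → {C, E, G, K, P}.
Any other superkey contains one of these as a subset, so there are no further candidate keys.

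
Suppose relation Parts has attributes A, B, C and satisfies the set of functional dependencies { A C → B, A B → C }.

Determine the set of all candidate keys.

Attribute A never appears on the right-hand side of any dependency, so A must belong to every candidate key.
{A}⁺ = {A}, which is not all of the schema, so we must add further attributes.
{A, B}⁺: AB→C adds C → {A, B, C}.
{A, C}⁺: AC→B adds B → {A, B, C}.

{A, B}, {A, C}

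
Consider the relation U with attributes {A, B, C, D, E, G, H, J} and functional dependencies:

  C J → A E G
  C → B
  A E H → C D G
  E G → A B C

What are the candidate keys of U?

{C, H, J}, {A, E, H, J}, {E, G, H, J}

Attributes H, J never appear on any right-hand side, so every candidate key must contain {H, J}.
{H, J}⁺ = {H, J}, which is not all of the schema, so we must add further attributes.
{C, H, J}⁺: CJ→AEG adds A, E, G; C→B adds B; AEH→CDG adds D → {A, B, C, D, E, G, H, J}. Minimal: {H, J}⁺ = {H, J}; {C, J}⁺ = {A, B, C, E, G, J}; {C, H}⁺ = {B, C, H} — none reach the full schema.
{A, E, H, J}⁺: AEH→CDG adds C, D, G; EG→ABC adds B → {A, B, C, D, E, G, H, J}. Minimal: {E, H, J}⁺ = {E, H, J}; {A, H, J}⁺ = {A, H, J}; {A, E, J}⁺ = {A, E, J}; … — none reach the full schema.
{E, G, H, J}⁺: EG→ABC adds A, B, C; AEH→CDG adds D → {A, B, C, D, E, G, H, J}. Minimal: {G, H, J}⁺ = {G, H, J}; {E, H, J}⁺ = {E, H, J}; {E, G, J}⁺ = {A, B, C, E, G, J}; … — none reach the full schema.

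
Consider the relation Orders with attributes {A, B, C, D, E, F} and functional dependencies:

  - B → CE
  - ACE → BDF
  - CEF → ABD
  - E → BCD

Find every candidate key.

(A, B), (A, E), (B, F), (E, F)

{A, B}⁺: B→CE adds C, E; ACE→BDF adds D, F → {A, B, C, D, E, F}. Minimal: {B}⁺ = {B, C, D, E}; {A}⁺ = {A} — none reach the full schema.
{A, E}⁺: E→BCD adds B, C, D; ACE→BDF adds F → {A, B, C, D, E, F}. Minimal: {E}⁺ = {B, C, D, E}; {A}⁺ = {A} — none reach the full schema.
{B, F}⁺: B→CE adds C, E; CEF→ABD adds A, D → {A, B, C, D, E, F}. Minimal: {F}⁺ = {F}; {B}⁺ = {B, C, D, E} — none reach the full schema.
{E, F}⁺: E→BCD adds B, C, D; CEF→ABD adds A → {A, B, C, D, E, F}. Minimal: {F}⁺ = {F}; {E}⁺ = {B, C, D, E} — none reach the full schema.
Any other superkey contains one of these as a subset, so there are no further candidate keys.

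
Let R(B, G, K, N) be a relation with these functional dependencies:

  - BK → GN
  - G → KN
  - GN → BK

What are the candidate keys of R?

{G}⁺: G→KN adds K, N; GN→BK adds B → {B, G, K, N}.
{B, K}⁺: BK→GN adds G, N → {B, G, K, N}. Minimal: {K}⁺ = {K}; {B}⁺ = {B} — none reach the full schema.
Any other superkey contains one of these as a subset, so there are no further candidate keys.

{G}, {B, K}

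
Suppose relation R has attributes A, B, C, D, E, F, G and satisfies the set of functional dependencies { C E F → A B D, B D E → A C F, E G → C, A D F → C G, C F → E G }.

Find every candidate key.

{C, F}⁺: CF→EG adds E, G; CEF→ABD adds A, B, D → {A, B, C, D, E, F, G}. Minimal: {F}⁺ = {F}; {C}⁺ = {C} — none reach the full schema.
{A, D, F}⁺: ADF→CG adds C, G; CF→EG adds E; CEF→ABD adds B → {A, B, C, D, E, F, G}. Minimal: {D, F}⁺ = {D, F}; {A, F}⁺ = {A, F}; {A, D}⁺ = {A, D} — none reach the full schema.
{B, D, E}⁺: BDE→ACF adds A, C, F; ADF→CG adds G → {A, B, C, D, E, F, G}. Minimal: {D, E}⁺ = {D, E}; {B, E}⁺ = {B, E}; {B, D}⁺ = {B, D} — none reach the full schema.
{E, F, G}⁺: EG→C adds C; CEF→ABD adds A, B, D → {A, B, C, D, E, F, G}. Minimal: {F, G}⁺ = {F, G}; {E, G}⁺ = {C, E, G}; {E, F}⁺ = {E, F} — none reach the full schema.
Any other superkey contains one of these as a subset, so there are no further candidate keys.

CF, ADF, BDE, EFG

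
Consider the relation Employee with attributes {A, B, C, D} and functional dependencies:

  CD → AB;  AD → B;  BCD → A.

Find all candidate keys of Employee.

{C, D}

Attributes C, D never appear on any right-hand side, so every candidate key must contain {C, D}.
{C, D}⁺ = {A, B, C, D}, which is all of the schema, so {C, D} is the only candidate key.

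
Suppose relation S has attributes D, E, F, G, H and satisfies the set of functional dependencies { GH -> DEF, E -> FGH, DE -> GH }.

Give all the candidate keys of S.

{E}, {G, H}

{E}⁺: E→FGH adds F, G, H; GH→DEF adds D → {D, E, F, G, H}.
{G, H}⁺: GH→DEF adds D, E, F → {D, E, F, G, H}. Minimal: {H}⁺ = {H}; {G}⁺ = {G} — none reach the full schema.
Any other superkey contains one of these as a subset, so there are no further candidate keys.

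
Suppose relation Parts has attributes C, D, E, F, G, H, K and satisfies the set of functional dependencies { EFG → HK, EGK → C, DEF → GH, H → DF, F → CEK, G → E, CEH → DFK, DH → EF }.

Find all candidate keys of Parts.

{H}⁺: H→DF adds D, F; F→CEK adds C, E, K; DEF→GH adds G → {C, D, E, F, G, H, K}.
{D, F}⁺: F→CEK adds C, E, K; DEF→GH adds G, H → {C, D, E, F, G, H, K}. Minimal: {F}⁺ = {C, E, F, K}; {D}⁺ = {D} — none reach the full schema.
{F, G}⁺: F→CEK adds C, E, K; EFG→HK adds H; H→DF adds D → {C, D, E, F, G, H, K}. Minimal: {G}⁺ = {E, G}; {F}⁺ = {C, E, F, K} — none reach the full schema.
Any other superkey contains one of these as a subset, so there are no further candidate keys.

(H); (D, F); (F, G)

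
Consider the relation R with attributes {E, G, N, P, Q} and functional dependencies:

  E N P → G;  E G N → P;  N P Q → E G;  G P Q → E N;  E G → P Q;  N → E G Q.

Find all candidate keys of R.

{N}; {E, G}; {G, P, Q}

{N}⁺: N→EGQ adds E, G, Q; EGN→P adds P → {E, G, N, P, Q}.
{E, G}⁺: EG→PQ adds P, Q; GPQ→EN adds N → {E, G, N, P, Q}.
{G, P, Q}⁺: GPQ→EN adds E, N → {E, G, N, P, Q}.
Any other superkey contains one of these as a subset, so there are no further candidate keys.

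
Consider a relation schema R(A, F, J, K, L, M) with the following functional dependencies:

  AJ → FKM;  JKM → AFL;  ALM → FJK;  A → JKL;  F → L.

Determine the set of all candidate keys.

{A}⁺: A→JKL adds J, K, L; AJ→FKM adds F, M → {A, F, J, K, L, M}.
{J, K, M}⁺: JKM→AFL adds A, F, L → {A, F, J, K, L, M}. Minimal: {K, M}⁺ = {K, M}; {J, M}⁺ = {J, M}; {J, K}⁺ = {J, K} — none reach the full schema.

(A), (J, K, M)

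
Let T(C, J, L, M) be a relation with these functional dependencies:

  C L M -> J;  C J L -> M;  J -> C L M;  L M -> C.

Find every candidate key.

{J}⁺: J→CLM adds C, L, M → {C, J, L, M}.
{L, M}⁺: LM→C adds C; CLM→J adds J → {C, J, L, M}. Minimal: {M}⁺ = {M}; {L}⁺ = {L} — none reach the full schema.
Any other superkey contains one of these as a subset, so there are no further candidate keys.

(J); (L, M)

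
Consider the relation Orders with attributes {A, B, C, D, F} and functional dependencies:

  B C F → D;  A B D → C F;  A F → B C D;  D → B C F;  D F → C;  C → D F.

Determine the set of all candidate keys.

AC; AD; AF

Attribute A never appears on the right-hand side of any dependency, so A must belong to every candidate key.
{A}⁺ = {A}, which is not all of the schema, so we must add further attributes.
{A, C}⁺: C→DF adds D, F; AF→BCD adds B → {A, B, C, D, F}. Minimal: {C}⁺ = {B, C, D, F}; {A}⁺ = {A} — none reach the full schema.
{A, D}⁺: D→BCF adds B, C, F → {A, B, C, D, F}. Minimal: {D}⁺ = {B, C, D, F}; {A}⁺ = {A} — none reach the full schema.
{A, F}⁺: AF→BCD adds B, C, D → {A, B, C, D, F}. Minimal: {F}⁺ = {F}; {A}⁺ = {A} — none reach the full schema.
Any other superkey contains one of these as a subset, so there are no further candidate keys.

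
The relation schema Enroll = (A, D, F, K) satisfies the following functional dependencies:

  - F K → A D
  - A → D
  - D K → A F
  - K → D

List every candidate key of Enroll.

K

{K}⁺: K→D adds D; DK→AF adds A, F → {A, D, F, K}.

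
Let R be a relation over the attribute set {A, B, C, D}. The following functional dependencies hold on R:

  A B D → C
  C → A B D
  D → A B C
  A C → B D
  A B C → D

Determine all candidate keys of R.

{C}⁺: C→ABD adds A, B, D → {A, B, C, D}.
{D}⁺: D→ABC adds A, B, C → {A, B, C, D}.
Any other superkey contains one of these as a subset, so there are no further candidate keys.

(C), (D)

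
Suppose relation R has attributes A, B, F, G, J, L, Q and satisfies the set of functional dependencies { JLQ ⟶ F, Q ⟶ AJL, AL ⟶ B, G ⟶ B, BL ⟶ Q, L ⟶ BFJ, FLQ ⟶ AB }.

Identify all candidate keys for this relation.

{G, L}⁺: G→B adds B; BL→Q adds Q; L→BFJ adds F, J; FLQ→AB adds A → {A, B, F, G, J, L, Q}.
{G, Q}⁺: Q→AJL adds A, J, L; AL→B adds B; L→BFJ adds F → {A, B, F, G, J, L, Q}.
Any other superkey contains one of these as a subset, so there are no further candidate keys.

{G, L}; {G, Q}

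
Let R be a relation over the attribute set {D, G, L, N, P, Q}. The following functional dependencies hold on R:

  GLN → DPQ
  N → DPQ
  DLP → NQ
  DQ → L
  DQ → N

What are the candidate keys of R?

{G, N}⁺: N→DPQ adds D, P, Q; DQ→L adds L → {D, G, L, N, P, Q}. Minimal: {N}⁺ = {D, L, N, P, Q}; {G}⁺ = {G} — none reach the full schema.
{D, G, Q}⁺: DQ→L adds L; DQ→N adds N; GLN→DPQ adds P → {D, G, L, N, P, Q}. Minimal: {G, Q}⁺ = {G, Q}; {D, Q}⁺ = {D, L, N, P, Q}; {D, G}⁺ = {D, G} — none reach the full schema.
{D, G, L, P}⁺: DLP→NQ adds N, Q → {D, G, L, N, P, Q}. Minimal: {G, L, P}⁺ = {G, L, P}; {D, L, P}⁺ = {D, L, N, P, Q}; {D, G, P}⁺ = {D, G, P}; … — none reach the full schema.
Any other superkey contains one of these as a subset, so there are no further candidate keys.

GN, DGQ, DGLP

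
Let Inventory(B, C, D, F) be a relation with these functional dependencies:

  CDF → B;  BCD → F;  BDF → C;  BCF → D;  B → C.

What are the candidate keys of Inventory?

{B, D}; {B, F}; {C, D, F}

{B, D}⁺: B→C adds C; BCD→F adds F → {B, C, D, F}.
{B, F}⁺: B→C adds C; BCF→D adds D → {B, C, D, F}.
{C, D, F}⁺: CDF→B adds B → {B, C, D, F}.
Any other superkey contains one of these as a subset, so there are no further candidate keys.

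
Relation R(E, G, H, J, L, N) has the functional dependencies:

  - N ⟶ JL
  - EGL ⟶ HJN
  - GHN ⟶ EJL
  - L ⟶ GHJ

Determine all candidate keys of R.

{N}⁺: N→JL adds J, L; L→GHJ adds G, H; GHN→EJL adds E → {E, G, H, J, L, N}.
{E, L}⁺: L→GHJ adds G, H, J; EGL→HJN adds N → {E, G, H, J, L, N}. Minimal: {L}⁺ = {G, H, J, L}; {E}⁺ = {E} — none reach the full schema.

(N), (E, L)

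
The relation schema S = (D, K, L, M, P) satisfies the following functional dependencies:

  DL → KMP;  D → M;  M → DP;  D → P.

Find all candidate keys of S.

{D, L}, {L, M}

Attribute L never appears on the right-hand side of any dependency, so L must belong to every candidate key.
{L}⁺ = {L}, which is not all of the schema, so we must add further attributes.
{D, L}⁺: DL→KMP adds K, M, P → {D, K, L, M, P}.
{L, M}⁺: M→DP adds D, P; DL→KMP adds K → {D, K, L, M, P}.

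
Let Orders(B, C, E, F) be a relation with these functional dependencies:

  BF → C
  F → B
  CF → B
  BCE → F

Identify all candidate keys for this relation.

{E, F}⁺: F→B adds B; BF→C adds C → {B, C, E, F}. Minimal: {F}⁺ = {B, C, F}; {E}⁺ = {E} — none reach the full schema.
{B, C, E}⁺: BCE→F adds F → {B, C, E, F}. Minimal: {C, E}⁺ = {C, E}; {B, E}⁺ = {B, E}; {B, C}⁺ = {B, C} — none reach the full schema.

(E, F); (B, C, E)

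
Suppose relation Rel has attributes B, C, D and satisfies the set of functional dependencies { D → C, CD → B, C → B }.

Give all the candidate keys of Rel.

{D}

Attribute D never appears on the right-hand side of any dependency, so D must belong to every candidate key.
{D}⁺ = {B, C, D}, which is all of the schema, so {D} is the only candidate key.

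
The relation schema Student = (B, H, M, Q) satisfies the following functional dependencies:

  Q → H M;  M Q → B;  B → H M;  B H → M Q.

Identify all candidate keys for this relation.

(B), (Q)

{B}⁺: B→HM adds H, M; BH→MQ adds Q → {B, H, M, Q}.
{Q}⁺: Q→HM adds H, M; MQ→B adds B → {B, H, M, Q}.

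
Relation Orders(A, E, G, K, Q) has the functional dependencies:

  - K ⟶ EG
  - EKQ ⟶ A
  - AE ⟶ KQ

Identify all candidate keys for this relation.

AE; AK; KQ

{A, E}⁺: AE→KQ adds K, Q; K→EG adds G → {A, E, G, K, Q}. Minimal: {E}⁺ = {E}; {A}⁺ = {A} — none reach the full schema.
{A, K}⁺: K→EG adds E, G; AE→KQ adds Q → {A, E, G, K, Q}. Minimal: {K}⁺ = {E, G, K}; {A}⁺ = {A} — none reach the full schema.
{K, Q}⁺: K→EG adds E, G; EKQ→A adds A → {A, E, G, K, Q}. Minimal: {Q}⁺ = {Q}; {K}⁺ = {E, G, K} — none reach the full schema.
Any other superkey contains one of these as a subset, so there are no further candidate keys.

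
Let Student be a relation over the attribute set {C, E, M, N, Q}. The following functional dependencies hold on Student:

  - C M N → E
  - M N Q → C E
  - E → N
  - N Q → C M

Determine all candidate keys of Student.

Attribute Q never appears on the right-hand side of any dependency, so Q must belong to every candidate key.
{Q}⁺ = {Q}, which is not all of the schema, so we must add further attributes.
{E, Q}⁺: E→N adds N; NQ→CM adds C, M → {C, E, M, N, Q}. Minimal: {Q}⁺ = {Q}; {E}⁺ = {E, N} — none reach the full schema.
{N, Q}⁺: NQ→CM adds C, M; CMN→E adds E → {C, E, M, N, Q}. Minimal: {Q}⁺ = {Q}; {N}⁺ = {N} — none reach the full schema.

{E, Q}, {N, Q}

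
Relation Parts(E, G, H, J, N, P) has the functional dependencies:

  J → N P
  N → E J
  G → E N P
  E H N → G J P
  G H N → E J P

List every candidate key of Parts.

{G, H}⁺: G→ENP adds E, N, P; EHN→GJP adds J → {E, G, H, J, N, P}. Minimal: {H}⁺ = {H}; {G}⁺ = {E, G, J, N, P} — none reach the full schema.
{H, J}⁺: J→NP adds N, P; N→EJ adds E; EHN→GJP adds G → {E, G, H, J, N, P}. Minimal: {J}⁺ = {E, J, N, P}; {H}⁺ = {H} — none reach the full schema.
{H, N}⁺: N→EJ adds E, J; EHN→GJP adds G, P → {E, G, H, J, N, P}. Minimal: {N}⁺ = {E, J, N, P}; {H}⁺ = {H} — none reach the full schema.

(G, H), (H, J), (H, N)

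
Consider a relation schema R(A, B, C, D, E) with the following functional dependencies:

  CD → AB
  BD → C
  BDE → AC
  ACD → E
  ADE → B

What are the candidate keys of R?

{B, D}; {C, D}; {A, D, E}

{B, D}⁺: BD→C adds C; CD→AB adds A; ACD→E adds E → {A, B, C, D, E}.
{C, D}⁺: CD→AB adds A, B; ACD→E adds E → {A, B, C, D, E}.
{A, D, E}⁺: ADE→B adds B; BD→C adds C → {A, B, C, D, E}.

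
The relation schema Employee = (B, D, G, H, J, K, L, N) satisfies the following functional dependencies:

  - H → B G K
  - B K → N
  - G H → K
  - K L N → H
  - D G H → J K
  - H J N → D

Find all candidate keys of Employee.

Attribute L never appears on the right-hand side of any dependency, so L must belong to every candidate key.
{L}⁺ = {L}, which is not all of the schema, so we must add further attributes.
{D, H, L}⁺: H→BGK adds B, G, K; BK→N adds N; DGH→JK adds J → {B, D, G, H, J, K, L, N}.
{H, J, L}⁺: H→BGK adds B, G, K; BK→N adds N; HJN→D adds D → {B, D, G, H, J, K, L, N}.
{B, D, K, L}⁺: BK→N adds N; KLN→H adds H; H→BGK adds G; DGH→JK adds J → {B, D, G, H, J, K, L, N}.
{B, J, K, L}⁺: BK→N adds N; KLN→H adds H; HJN→D adds D; H→BGK adds G → {B, D, G, H, J, K, L, N}.
{D, K, L, N}⁺: KLN→H adds H; H→BGK adds B, G; DGH→JK adds J → {B, D, G, H, J, K, L, N}.
{J, K, L, N}⁺: KLN→H adds H; HJN→D adds D; H→BGK adds B, G → {B, D, G, H, J, K, L, N}.

(D, H, L), (H, J, L), (B, D, K, L), (B, J, K, L), (D, K, L, N), (J, K, L, N)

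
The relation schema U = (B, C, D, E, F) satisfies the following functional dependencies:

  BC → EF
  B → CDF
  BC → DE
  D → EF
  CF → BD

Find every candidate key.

(B), (C, D), (C, F)

{B}⁺: B→CDF adds C, D, F; BC→DE adds E → {B, C, D, E, F}.
{C, D}⁺: D→EF adds E, F; CF→BD adds B → {B, C, D, E, F}. Minimal: {D}⁺ = {D, E, F}; {C}⁺ = {C} — none reach the full schema.
{C, F}⁺: CF→BD adds B, D; BC→EF adds E → {B, C, D, E, F}. Minimal: {F}⁺ = {F}; {C}⁺ = {C} — none reach the full schema.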